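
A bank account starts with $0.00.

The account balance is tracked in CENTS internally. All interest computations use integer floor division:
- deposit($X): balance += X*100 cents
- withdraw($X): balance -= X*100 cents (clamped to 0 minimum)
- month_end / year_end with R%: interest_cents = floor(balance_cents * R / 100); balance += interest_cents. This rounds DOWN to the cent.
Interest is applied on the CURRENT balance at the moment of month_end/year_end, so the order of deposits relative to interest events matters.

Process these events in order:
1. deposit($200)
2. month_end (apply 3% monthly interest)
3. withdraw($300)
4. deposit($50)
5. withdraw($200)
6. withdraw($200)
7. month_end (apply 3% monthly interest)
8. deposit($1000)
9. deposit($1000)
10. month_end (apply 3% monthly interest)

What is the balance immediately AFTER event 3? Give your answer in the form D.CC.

Answer: 0.00

Derivation:
After 1 (deposit($200)): balance=$200.00 total_interest=$0.00
After 2 (month_end (apply 3% monthly interest)): balance=$206.00 total_interest=$6.00
After 3 (withdraw($300)): balance=$0.00 total_interest=$6.00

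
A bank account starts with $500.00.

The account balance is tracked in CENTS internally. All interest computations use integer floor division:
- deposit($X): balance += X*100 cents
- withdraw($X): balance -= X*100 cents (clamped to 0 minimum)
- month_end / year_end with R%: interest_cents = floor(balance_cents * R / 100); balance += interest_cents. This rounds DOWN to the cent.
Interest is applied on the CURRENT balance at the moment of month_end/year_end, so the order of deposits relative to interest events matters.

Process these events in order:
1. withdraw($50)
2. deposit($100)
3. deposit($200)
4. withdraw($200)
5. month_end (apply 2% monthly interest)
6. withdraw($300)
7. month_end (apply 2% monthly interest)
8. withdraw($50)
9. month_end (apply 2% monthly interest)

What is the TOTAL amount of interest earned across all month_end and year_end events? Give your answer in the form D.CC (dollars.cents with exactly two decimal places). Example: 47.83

After 1 (withdraw($50)): balance=$450.00 total_interest=$0.00
After 2 (deposit($100)): balance=$550.00 total_interest=$0.00
After 3 (deposit($200)): balance=$750.00 total_interest=$0.00
After 4 (withdraw($200)): balance=$550.00 total_interest=$0.00
After 5 (month_end (apply 2% monthly interest)): balance=$561.00 total_interest=$11.00
After 6 (withdraw($300)): balance=$261.00 total_interest=$11.00
After 7 (month_end (apply 2% monthly interest)): balance=$266.22 total_interest=$16.22
After 8 (withdraw($50)): balance=$216.22 total_interest=$16.22
After 9 (month_end (apply 2% monthly interest)): balance=$220.54 total_interest=$20.54

Answer: 20.54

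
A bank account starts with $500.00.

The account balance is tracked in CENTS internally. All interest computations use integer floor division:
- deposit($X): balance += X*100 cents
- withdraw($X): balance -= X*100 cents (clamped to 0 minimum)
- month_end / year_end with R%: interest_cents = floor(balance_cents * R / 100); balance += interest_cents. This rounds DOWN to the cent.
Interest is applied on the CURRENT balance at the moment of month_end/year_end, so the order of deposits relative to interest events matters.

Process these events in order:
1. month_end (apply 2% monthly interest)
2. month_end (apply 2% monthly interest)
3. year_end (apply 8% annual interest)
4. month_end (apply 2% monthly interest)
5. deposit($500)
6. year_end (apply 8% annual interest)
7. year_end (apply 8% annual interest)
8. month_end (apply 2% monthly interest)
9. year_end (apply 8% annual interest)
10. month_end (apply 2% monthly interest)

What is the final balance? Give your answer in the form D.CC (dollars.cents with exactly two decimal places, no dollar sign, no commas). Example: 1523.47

After 1 (month_end (apply 2% monthly interest)): balance=$510.00 total_interest=$10.00
After 2 (month_end (apply 2% monthly interest)): balance=$520.20 total_interest=$20.20
After 3 (year_end (apply 8% annual interest)): balance=$561.81 total_interest=$61.81
After 4 (month_end (apply 2% monthly interest)): balance=$573.04 total_interest=$73.04
After 5 (deposit($500)): balance=$1073.04 total_interest=$73.04
After 6 (year_end (apply 8% annual interest)): balance=$1158.88 total_interest=$158.88
After 7 (year_end (apply 8% annual interest)): balance=$1251.59 total_interest=$251.59
After 8 (month_end (apply 2% monthly interest)): balance=$1276.62 total_interest=$276.62
After 9 (year_end (apply 8% annual interest)): balance=$1378.74 total_interest=$378.74
After 10 (month_end (apply 2% monthly interest)): balance=$1406.31 total_interest=$406.31

Answer: 1406.31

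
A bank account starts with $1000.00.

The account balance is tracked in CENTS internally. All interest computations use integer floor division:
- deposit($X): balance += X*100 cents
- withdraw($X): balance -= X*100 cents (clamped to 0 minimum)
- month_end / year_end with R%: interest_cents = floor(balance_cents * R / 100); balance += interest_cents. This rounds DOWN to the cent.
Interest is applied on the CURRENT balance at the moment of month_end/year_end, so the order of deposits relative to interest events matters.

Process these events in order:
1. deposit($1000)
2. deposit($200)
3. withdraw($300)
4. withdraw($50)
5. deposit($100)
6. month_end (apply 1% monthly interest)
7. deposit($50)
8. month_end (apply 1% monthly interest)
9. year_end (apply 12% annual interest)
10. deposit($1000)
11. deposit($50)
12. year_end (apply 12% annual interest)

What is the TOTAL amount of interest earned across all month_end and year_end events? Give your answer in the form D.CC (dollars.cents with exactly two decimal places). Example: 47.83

Answer: 684.58

Derivation:
After 1 (deposit($1000)): balance=$2000.00 total_interest=$0.00
After 2 (deposit($200)): balance=$2200.00 total_interest=$0.00
After 3 (withdraw($300)): balance=$1900.00 total_interest=$0.00
After 4 (withdraw($50)): balance=$1850.00 total_interest=$0.00
After 5 (deposit($100)): balance=$1950.00 total_interest=$0.00
After 6 (month_end (apply 1% monthly interest)): balance=$1969.50 total_interest=$19.50
After 7 (deposit($50)): balance=$2019.50 total_interest=$19.50
After 8 (month_end (apply 1% monthly interest)): balance=$2039.69 total_interest=$39.69
After 9 (year_end (apply 12% annual interest)): balance=$2284.45 total_interest=$284.45
After 10 (deposit($1000)): balance=$3284.45 total_interest=$284.45
After 11 (deposit($50)): balance=$3334.45 total_interest=$284.45
After 12 (year_end (apply 12% annual interest)): balance=$3734.58 total_interest=$684.58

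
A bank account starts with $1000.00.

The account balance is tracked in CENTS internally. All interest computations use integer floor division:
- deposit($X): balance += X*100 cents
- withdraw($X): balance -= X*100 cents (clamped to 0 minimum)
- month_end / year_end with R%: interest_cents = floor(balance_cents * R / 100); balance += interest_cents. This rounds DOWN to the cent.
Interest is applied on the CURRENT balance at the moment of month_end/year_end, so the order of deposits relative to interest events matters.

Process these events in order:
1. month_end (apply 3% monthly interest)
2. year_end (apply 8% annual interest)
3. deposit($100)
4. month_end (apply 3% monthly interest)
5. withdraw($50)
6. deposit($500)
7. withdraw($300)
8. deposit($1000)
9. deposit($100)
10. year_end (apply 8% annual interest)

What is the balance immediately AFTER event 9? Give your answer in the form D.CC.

Answer: 2498.77

Derivation:
After 1 (month_end (apply 3% monthly interest)): balance=$1030.00 total_interest=$30.00
After 2 (year_end (apply 8% annual interest)): balance=$1112.40 total_interest=$112.40
After 3 (deposit($100)): balance=$1212.40 total_interest=$112.40
After 4 (month_end (apply 3% monthly interest)): balance=$1248.77 total_interest=$148.77
After 5 (withdraw($50)): balance=$1198.77 total_interest=$148.77
After 6 (deposit($500)): balance=$1698.77 total_interest=$148.77
After 7 (withdraw($300)): balance=$1398.77 total_interest=$148.77
After 8 (deposit($1000)): balance=$2398.77 total_interest=$148.77
After 9 (deposit($100)): balance=$2498.77 total_interest=$148.77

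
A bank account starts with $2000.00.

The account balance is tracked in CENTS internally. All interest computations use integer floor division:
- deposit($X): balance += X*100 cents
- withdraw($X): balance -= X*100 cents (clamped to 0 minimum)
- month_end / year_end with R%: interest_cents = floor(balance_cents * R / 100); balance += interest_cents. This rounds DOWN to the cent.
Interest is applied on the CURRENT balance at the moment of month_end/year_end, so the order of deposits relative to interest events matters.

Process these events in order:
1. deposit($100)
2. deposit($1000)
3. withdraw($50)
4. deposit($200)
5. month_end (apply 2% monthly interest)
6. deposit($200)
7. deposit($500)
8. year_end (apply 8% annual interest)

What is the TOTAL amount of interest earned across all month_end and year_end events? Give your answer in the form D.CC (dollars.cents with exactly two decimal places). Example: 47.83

Answer: 386.20

Derivation:
After 1 (deposit($100)): balance=$2100.00 total_interest=$0.00
After 2 (deposit($1000)): balance=$3100.00 total_interest=$0.00
After 3 (withdraw($50)): balance=$3050.00 total_interest=$0.00
After 4 (deposit($200)): balance=$3250.00 total_interest=$0.00
After 5 (month_end (apply 2% monthly interest)): balance=$3315.00 total_interest=$65.00
After 6 (deposit($200)): balance=$3515.00 total_interest=$65.00
After 7 (deposit($500)): balance=$4015.00 total_interest=$65.00
After 8 (year_end (apply 8% annual interest)): balance=$4336.20 total_interest=$386.20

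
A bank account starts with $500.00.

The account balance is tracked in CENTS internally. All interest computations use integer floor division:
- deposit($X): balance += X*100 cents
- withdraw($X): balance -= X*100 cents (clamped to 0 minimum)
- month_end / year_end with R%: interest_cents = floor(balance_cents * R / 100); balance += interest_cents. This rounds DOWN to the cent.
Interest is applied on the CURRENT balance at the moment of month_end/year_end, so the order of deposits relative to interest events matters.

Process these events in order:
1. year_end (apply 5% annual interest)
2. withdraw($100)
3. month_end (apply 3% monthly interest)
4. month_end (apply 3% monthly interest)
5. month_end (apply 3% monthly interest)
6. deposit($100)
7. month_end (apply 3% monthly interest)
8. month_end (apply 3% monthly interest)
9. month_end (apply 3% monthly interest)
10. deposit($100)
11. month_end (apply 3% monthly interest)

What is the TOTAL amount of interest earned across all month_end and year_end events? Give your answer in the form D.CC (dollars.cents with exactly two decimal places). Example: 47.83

After 1 (year_end (apply 5% annual interest)): balance=$525.00 total_interest=$25.00
After 2 (withdraw($100)): balance=$425.00 total_interest=$25.00
After 3 (month_end (apply 3% monthly interest)): balance=$437.75 total_interest=$37.75
After 4 (month_end (apply 3% monthly interest)): balance=$450.88 total_interest=$50.88
After 5 (month_end (apply 3% monthly interest)): balance=$464.40 total_interest=$64.40
After 6 (deposit($100)): balance=$564.40 total_interest=$64.40
After 7 (month_end (apply 3% monthly interest)): balance=$581.33 total_interest=$81.33
After 8 (month_end (apply 3% monthly interest)): balance=$598.76 total_interest=$98.76
After 9 (month_end (apply 3% monthly interest)): balance=$616.72 total_interest=$116.72
After 10 (deposit($100)): balance=$716.72 total_interest=$116.72
After 11 (month_end (apply 3% monthly interest)): balance=$738.22 total_interest=$138.22

Answer: 138.22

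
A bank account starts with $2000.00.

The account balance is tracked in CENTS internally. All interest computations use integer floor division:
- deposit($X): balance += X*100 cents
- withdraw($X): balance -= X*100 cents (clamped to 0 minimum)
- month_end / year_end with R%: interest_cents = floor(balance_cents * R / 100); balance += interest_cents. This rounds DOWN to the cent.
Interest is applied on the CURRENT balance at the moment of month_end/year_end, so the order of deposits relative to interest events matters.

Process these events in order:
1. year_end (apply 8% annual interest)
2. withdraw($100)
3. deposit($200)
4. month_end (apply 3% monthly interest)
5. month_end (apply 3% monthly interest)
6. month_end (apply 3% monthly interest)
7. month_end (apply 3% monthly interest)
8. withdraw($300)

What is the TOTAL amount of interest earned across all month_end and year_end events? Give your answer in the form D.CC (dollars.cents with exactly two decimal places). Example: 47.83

Answer: 443.63

Derivation:
After 1 (year_end (apply 8% annual interest)): balance=$2160.00 total_interest=$160.00
After 2 (withdraw($100)): balance=$2060.00 total_interest=$160.00
After 3 (deposit($200)): balance=$2260.00 total_interest=$160.00
After 4 (month_end (apply 3% monthly interest)): balance=$2327.80 total_interest=$227.80
After 5 (month_end (apply 3% monthly interest)): balance=$2397.63 total_interest=$297.63
After 6 (month_end (apply 3% monthly interest)): balance=$2469.55 total_interest=$369.55
After 7 (month_end (apply 3% monthly interest)): balance=$2543.63 total_interest=$443.63
After 8 (withdraw($300)): balance=$2243.63 total_interest=$443.63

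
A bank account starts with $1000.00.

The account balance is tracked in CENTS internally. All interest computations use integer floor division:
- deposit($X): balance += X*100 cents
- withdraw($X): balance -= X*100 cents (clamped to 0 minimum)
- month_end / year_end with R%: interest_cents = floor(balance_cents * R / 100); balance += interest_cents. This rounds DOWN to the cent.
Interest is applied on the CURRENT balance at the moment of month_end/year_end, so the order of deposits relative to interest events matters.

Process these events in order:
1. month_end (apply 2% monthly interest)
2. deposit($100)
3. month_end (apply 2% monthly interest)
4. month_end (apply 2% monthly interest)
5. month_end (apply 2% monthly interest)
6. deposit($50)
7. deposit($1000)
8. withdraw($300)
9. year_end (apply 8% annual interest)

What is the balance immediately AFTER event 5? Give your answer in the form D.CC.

After 1 (month_end (apply 2% monthly interest)): balance=$1020.00 total_interest=$20.00
After 2 (deposit($100)): balance=$1120.00 total_interest=$20.00
After 3 (month_end (apply 2% monthly interest)): balance=$1142.40 total_interest=$42.40
After 4 (month_end (apply 2% monthly interest)): balance=$1165.24 total_interest=$65.24
After 5 (month_end (apply 2% monthly interest)): balance=$1188.54 total_interest=$88.54

Answer: 1188.54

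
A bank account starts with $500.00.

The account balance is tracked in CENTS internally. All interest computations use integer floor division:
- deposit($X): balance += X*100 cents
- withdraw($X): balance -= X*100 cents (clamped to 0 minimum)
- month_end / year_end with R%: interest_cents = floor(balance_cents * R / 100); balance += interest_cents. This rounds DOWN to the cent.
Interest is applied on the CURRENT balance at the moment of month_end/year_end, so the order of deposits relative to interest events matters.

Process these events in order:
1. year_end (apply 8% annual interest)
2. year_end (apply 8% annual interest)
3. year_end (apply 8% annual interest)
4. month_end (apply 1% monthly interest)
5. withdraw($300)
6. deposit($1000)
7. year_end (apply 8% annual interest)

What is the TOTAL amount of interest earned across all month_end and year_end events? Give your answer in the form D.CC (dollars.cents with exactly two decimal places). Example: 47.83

After 1 (year_end (apply 8% annual interest)): balance=$540.00 total_interest=$40.00
After 2 (year_end (apply 8% annual interest)): balance=$583.20 total_interest=$83.20
After 3 (year_end (apply 8% annual interest)): balance=$629.85 total_interest=$129.85
After 4 (month_end (apply 1% monthly interest)): balance=$636.14 total_interest=$136.14
After 5 (withdraw($300)): balance=$336.14 total_interest=$136.14
After 6 (deposit($1000)): balance=$1336.14 total_interest=$136.14
After 7 (year_end (apply 8% annual interest)): balance=$1443.03 total_interest=$243.03

Answer: 243.03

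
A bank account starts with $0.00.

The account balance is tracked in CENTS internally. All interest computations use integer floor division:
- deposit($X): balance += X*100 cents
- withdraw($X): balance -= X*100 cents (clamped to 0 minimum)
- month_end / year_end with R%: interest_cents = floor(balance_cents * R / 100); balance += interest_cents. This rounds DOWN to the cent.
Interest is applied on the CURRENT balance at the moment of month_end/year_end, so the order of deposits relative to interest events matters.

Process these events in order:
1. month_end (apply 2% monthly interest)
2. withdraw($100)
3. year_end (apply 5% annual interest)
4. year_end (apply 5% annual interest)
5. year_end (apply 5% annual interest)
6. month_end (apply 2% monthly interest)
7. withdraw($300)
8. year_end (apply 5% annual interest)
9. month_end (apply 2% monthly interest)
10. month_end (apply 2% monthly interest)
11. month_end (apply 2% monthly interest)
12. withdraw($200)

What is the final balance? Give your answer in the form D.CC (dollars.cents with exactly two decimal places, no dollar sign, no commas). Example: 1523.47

After 1 (month_end (apply 2% monthly interest)): balance=$0.00 total_interest=$0.00
After 2 (withdraw($100)): balance=$0.00 total_interest=$0.00
After 3 (year_end (apply 5% annual interest)): balance=$0.00 total_interest=$0.00
After 4 (year_end (apply 5% annual interest)): balance=$0.00 total_interest=$0.00
After 5 (year_end (apply 5% annual interest)): balance=$0.00 total_interest=$0.00
After 6 (month_end (apply 2% monthly interest)): balance=$0.00 total_interest=$0.00
After 7 (withdraw($300)): balance=$0.00 total_interest=$0.00
After 8 (year_end (apply 5% annual interest)): balance=$0.00 total_interest=$0.00
After 9 (month_end (apply 2% monthly interest)): balance=$0.00 total_interest=$0.00
After 10 (month_end (apply 2% monthly interest)): balance=$0.00 total_interest=$0.00
After 11 (month_end (apply 2% monthly interest)): balance=$0.00 total_interest=$0.00
After 12 (withdraw($200)): balance=$0.00 total_interest=$0.00

Answer: 0.00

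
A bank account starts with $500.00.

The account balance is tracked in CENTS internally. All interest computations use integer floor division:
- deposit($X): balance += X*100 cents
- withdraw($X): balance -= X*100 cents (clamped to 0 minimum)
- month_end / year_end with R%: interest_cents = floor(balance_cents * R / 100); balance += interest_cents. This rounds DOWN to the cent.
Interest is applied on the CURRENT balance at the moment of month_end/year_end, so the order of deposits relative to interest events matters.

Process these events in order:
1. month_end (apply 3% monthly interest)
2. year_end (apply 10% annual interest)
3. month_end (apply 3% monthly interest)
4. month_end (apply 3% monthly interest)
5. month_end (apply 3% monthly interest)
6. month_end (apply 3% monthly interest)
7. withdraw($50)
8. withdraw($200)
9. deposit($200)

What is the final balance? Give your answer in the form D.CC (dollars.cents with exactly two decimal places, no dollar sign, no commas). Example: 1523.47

Answer: 587.58

Derivation:
After 1 (month_end (apply 3% monthly interest)): balance=$515.00 total_interest=$15.00
After 2 (year_end (apply 10% annual interest)): balance=$566.50 total_interest=$66.50
After 3 (month_end (apply 3% monthly interest)): balance=$583.49 total_interest=$83.49
After 4 (month_end (apply 3% monthly interest)): balance=$600.99 total_interest=$100.99
After 5 (month_end (apply 3% monthly interest)): balance=$619.01 total_interest=$119.01
After 6 (month_end (apply 3% monthly interest)): balance=$637.58 total_interest=$137.58
After 7 (withdraw($50)): balance=$587.58 total_interest=$137.58
After 8 (withdraw($200)): balance=$387.58 total_interest=$137.58
After 9 (deposit($200)): balance=$587.58 total_interest=$137.58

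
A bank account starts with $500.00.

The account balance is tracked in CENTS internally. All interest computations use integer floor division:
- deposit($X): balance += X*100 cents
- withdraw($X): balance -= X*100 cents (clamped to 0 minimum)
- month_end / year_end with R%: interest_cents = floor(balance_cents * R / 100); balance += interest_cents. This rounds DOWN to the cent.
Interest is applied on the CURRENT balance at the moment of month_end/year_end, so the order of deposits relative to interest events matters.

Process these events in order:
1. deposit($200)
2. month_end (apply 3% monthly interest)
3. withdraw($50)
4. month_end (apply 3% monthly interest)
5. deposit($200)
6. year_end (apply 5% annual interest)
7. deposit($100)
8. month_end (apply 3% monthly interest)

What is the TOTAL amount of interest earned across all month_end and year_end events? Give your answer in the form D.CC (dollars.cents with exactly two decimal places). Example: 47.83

After 1 (deposit($200)): balance=$700.00 total_interest=$0.00
After 2 (month_end (apply 3% monthly interest)): balance=$721.00 total_interest=$21.00
After 3 (withdraw($50)): balance=$671.00 total_interest=$21.00
After 4 (month_end (apply 3% monthly interest)): balance=$691.13 total_interest=$41.13
After 5 (deposit($200)): balance=$891.13 total_interest=$41.13
After 6 (year_end (apply 5% annual interest)): balance=$935.68 total_interest=$85.68
After 7 (deposit($100)): balance=$1035.68 total_interest=$85.68
After 8 (month_end (apply 3% monthly interest)): balance=$1066.75 total_interest=$116.75

Answer: 116.75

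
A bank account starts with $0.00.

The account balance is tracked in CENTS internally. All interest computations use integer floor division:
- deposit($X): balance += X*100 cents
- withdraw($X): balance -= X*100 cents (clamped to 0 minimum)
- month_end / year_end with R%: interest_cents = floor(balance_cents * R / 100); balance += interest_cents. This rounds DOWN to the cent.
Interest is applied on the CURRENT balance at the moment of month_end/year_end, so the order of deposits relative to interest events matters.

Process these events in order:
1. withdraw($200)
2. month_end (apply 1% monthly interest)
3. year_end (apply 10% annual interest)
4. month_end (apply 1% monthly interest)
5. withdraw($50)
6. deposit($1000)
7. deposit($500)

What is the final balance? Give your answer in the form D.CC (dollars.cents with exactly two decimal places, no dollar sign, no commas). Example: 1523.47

Answer: 1500.00

Derivation:
After 1 (withdraw($200)): balance=$0.00 total_interest=$0.00
After 2 (month_end (apply 1% monthly interest)): balance=$0.00 total_interest=$0.00
After 3 (year_end (apply 10% annual interest)): balance=$0.00 total_interest=$0.00
After 4 (month_end (apply 1% monthly interest)): balance=$0.00 total_interest=$0.00
After 5 (withdraw($50)): balance=$0.00 total_interest=$0.00
After 6 (deposit($1000)): balance=$1000.00 total_interest=$0.00
After 7 (deposit($500)): balance=$1500.00 total_interest=$0.00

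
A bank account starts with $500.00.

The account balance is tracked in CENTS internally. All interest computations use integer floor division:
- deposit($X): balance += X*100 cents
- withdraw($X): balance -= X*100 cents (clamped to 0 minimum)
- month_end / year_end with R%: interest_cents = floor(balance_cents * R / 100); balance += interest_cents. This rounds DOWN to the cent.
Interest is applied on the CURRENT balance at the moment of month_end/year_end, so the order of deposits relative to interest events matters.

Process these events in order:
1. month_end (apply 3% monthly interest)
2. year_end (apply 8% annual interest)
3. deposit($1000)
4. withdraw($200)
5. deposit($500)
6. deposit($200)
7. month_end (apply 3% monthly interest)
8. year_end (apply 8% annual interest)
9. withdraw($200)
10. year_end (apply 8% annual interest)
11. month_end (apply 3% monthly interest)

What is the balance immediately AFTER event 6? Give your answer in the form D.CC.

After 1 (month_end (apply 3% monthly interest)): balance=$515.00 total_interest=$15.00
After 2 (year_end (apply 8% annual interest)): balance=$556.20 total_interest=$56.20
After 3 (deposit($1000)): balance=$1556.20 total_interest=$56.20
After 4 (withdraw($200)): balance=$1356.20 total_interest=$56.20
After 5 (deposit($500)): balance=$1856.20 total_interest=$56.20
After 6 (deposit($200)): balance=$2056.20 total_interest=$56.20

Answer: 2056.20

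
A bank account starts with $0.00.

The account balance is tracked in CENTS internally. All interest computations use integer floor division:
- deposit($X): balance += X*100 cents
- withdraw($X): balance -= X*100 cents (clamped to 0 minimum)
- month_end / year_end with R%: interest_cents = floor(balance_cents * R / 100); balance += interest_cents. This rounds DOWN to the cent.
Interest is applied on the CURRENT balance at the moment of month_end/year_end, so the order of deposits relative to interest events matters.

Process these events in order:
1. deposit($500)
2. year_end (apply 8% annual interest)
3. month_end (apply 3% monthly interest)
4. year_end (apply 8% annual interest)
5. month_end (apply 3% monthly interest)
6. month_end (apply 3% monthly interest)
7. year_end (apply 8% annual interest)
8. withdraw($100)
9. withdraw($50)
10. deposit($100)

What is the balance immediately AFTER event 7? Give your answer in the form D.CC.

Answer: 688.25

Derivation:
After 1 (deposit($500)): balance=$500.00 total_interest=$0.00
After 2 (year_end (apply 8% annual interest)): balance=$540.00 total_interest=$40.00
After 3 (month_end (apply 3% monthly interest)): balance=$556.20 total_interest=$56.20
After 4 (year_end (apply 8% annual interest)): balance=$600.69 total_interest=$100.69
After 5 (month_end (apply 3% monthly interest)): balance=$618.71 total_interest=$118.71
After 6 (month_end (apply 3% monthly interest)): balance=$637.27 total_interest=$137.27
After 7 (year_end (apply 8% annual interest)): balance=$688.25 total_interest=$188.25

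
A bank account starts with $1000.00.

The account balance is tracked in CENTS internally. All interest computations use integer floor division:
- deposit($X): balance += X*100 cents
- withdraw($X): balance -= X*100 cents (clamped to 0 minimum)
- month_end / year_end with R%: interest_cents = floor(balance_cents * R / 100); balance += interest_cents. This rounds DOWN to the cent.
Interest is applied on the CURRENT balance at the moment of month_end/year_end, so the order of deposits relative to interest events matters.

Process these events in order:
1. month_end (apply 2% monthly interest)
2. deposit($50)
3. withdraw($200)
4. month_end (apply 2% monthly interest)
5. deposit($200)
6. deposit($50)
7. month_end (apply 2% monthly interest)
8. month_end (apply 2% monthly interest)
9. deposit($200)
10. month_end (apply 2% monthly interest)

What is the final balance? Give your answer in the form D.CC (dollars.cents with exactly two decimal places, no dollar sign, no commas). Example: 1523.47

After 1 (month_end (apply 2% monthly interest)): balance=$1020.00 total_interest=$20.00
After 2 (deposit($50)): balance=$1070.00 total_interest=$20.00
After 3 (withdraw($200)): balance=$870.00 total_interest=$20.00
After 4 (month_end (apply 2% monthly interest)): balance=$887.40 total_interest=$37.40
After 5 (deposit($200)): balance=$1087.40 total_interest=$37.40
After 6 (deposit($50)): balance=$1137.40 total_interest=$37.40
After 7 (month_end (apply 2% monthly interest)): balance=$1160.14 total_interest=$60.14
After 8 (month_end (apply 2% monthly interest)): balance=$1183.34 total_interest=$83.34
After 9 (deposit($200)): balance=$1383.34 total_interest=$83.34
After 10 (month_end (apply 2% monthly interest)): balance=$1411.00 total_interest=$111.00

Answer: 1411.00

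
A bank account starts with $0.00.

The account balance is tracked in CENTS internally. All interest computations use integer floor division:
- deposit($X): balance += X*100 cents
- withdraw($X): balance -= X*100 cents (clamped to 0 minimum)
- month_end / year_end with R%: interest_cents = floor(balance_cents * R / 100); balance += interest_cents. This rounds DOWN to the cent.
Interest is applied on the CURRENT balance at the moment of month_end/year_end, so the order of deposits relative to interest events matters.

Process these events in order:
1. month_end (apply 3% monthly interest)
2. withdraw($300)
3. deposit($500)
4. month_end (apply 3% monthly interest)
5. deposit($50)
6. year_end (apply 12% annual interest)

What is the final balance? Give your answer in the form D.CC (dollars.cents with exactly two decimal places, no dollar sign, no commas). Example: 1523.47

Answer: 632.80

Derivation:
After 1 (month_end (apply 3% monthly interest)): balance=$0.00 total_interest=$0.00
After 2 (withdraw($300)): balance=$0.00 total_interest=$0.00
After 3 (deposit($500)): balance=$500.00 total_interest=$0.00
After 4 (month_end (apply 3% monthly interest)): balance=$515.00 total_interest=$15.00
After 5 (deposit($50)): balance=$565.00 total_interest=$15.00
After 6 (year_end (apply 12% annual interest)): balance=$632.80 total_interest=$82.80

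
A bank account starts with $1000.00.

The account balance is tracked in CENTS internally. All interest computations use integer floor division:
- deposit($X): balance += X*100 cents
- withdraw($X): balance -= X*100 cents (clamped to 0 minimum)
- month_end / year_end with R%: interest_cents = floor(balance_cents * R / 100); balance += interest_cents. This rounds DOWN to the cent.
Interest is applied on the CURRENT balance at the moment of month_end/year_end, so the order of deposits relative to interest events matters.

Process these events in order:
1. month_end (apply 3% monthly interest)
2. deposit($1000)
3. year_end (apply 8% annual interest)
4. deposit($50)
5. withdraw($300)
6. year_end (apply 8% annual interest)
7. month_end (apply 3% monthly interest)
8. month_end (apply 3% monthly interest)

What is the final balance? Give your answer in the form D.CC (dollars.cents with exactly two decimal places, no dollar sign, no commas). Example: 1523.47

Answer: 2225.54

Derivation:
After 1 (month_end (apply 3% monthly interest)): balance=$1030.00 total_interest=$30.00
After 2 (deposit($1000)): balance=$2030.00 total_interest=$30.00
After 3 (year_end (apply 8% annual interest)): balance=$2192.40 total_interest=$192.40
After 4 (deposit($50)): balance=$2242.40 total_interest=$192.40
After 5 (withdraw($300)): balance=$1942.40 total_interest=$192.40
After 6 (year_end (apply 8% annual interest)): balance=$2097.79 total_interest=$347.79
After 7 (month_end (apply 3% monthly interest)): balance=$2160.72 total_interest=$410.72
After 8 (month_end (apply 3% monthly interest)): balance=$2225.54 total_interest=$475.54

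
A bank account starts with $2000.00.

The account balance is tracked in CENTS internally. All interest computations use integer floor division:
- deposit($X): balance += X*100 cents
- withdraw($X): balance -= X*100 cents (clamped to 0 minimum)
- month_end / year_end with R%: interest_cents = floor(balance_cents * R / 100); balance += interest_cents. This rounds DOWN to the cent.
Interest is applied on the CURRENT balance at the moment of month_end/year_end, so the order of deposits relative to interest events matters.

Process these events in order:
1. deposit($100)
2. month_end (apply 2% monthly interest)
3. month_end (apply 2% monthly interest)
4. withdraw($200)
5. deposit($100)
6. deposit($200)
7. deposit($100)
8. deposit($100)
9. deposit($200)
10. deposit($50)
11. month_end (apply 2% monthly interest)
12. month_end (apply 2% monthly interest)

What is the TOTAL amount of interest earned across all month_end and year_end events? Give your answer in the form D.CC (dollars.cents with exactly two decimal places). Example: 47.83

Answer: 195.32

Derivation:
After 1 (deposit($100)): balance=$2100.00 total_interest=$0.00
After 2 (month_end (apply 2% monthly interest)): balance=$2142.00 total_interest=$42.00
After 3 (month_end (apply 2% monthly interest)): balance=$2184.84 total_interest=$84.84
After 4 (withdraw($200)): balance=$1984.84 total_interest=$84.84
After 5 (deposit($100)): balance=$2084.84 total_interest=$84.84
After 6 (deposit($200)): balance=$2284.84 total_interest=$84.84
After 7 (deposit($100)): balance=$2384.84 total_interest=$84.84
After 8 (deposit($100)): balance=$2484.84 total_interest=$84.84
After 9 (deposit($200)): balance=$2684.84 total_interest=$84.84
After 10 (deposit($50)): balance=$2734.84 total_interest=$84.84
After 11 (month_end (apply 2% monthly interest)): balance=$2789.53 total_interest=$139.53
After 12 (month_end (apply 2% monthly interest)): balance=$2845.32 total_interest=$195.32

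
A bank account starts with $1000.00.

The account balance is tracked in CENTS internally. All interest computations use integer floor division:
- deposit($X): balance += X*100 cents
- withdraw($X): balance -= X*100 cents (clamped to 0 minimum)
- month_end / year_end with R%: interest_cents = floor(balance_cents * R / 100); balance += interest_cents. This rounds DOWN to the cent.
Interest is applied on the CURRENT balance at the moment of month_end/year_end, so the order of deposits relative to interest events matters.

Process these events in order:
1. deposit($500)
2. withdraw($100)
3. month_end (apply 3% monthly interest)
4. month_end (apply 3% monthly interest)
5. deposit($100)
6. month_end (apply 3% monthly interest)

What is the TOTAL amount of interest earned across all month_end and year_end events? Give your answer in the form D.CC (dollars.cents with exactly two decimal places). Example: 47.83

Answer: 132.81

Derivation:
After 1 (deposit($500)): balance=$1500.00 total_interest=$0.00
After 2 (withdraw($100)): balance=$1400.00 total_interest=$0.00
After 3 (month_end (apply 3% monthly interest)): balance=$1442.00 total_interest=$42.00
After 4 (month_end (apply 3% monthly interest)): balance=$1485.26 total_interest=$85.26
After 5 (deposit($100)): balance=$1585.26 total_interest=$85.26
After 6 (month_end (apply 3% monthly interest)): balance=$1632.81 total_interest=$132.81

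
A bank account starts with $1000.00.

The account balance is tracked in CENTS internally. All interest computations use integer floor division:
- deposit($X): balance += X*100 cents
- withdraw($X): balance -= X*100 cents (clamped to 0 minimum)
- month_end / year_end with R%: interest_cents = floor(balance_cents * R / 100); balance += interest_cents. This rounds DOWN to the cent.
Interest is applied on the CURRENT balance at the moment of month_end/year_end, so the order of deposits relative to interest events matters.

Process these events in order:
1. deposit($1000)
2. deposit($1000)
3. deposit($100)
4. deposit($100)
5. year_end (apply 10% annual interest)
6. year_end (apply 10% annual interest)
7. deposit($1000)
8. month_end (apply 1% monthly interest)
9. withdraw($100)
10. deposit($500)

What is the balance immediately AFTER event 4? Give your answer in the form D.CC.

After 1 (deposit($1000)): balance=$2000.00 total_interest=$0.00
After 2 (deposit($1000)): balance=$3000.00 total_interest=$0.00
After 3 (deposit($100)): balance=$3100.00 total_interest=$0.00
After 4 (deposit($100)): balance=$3200.00 total_interest=$0.00

Answer: 3200.00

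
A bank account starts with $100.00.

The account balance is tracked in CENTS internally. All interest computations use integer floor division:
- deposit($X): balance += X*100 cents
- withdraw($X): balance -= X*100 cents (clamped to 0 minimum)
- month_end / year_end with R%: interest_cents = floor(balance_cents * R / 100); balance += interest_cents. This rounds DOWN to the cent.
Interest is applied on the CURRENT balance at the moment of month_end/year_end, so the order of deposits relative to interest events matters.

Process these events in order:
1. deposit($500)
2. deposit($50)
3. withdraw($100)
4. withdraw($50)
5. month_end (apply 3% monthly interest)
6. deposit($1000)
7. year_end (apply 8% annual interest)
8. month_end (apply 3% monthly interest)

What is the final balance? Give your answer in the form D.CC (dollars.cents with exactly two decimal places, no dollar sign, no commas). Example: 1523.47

After 1 (deposit($500)): balance=$600.00 total_interest=$0.00
After 2 (deposit($50)): balance=$650.00 total_interest=$0.00
After 3 (withdraw($100)): balance=$550.00 total_interest=$0.00
After 4 (withdraw($50)): balance=$500.00 total_interest=$0.00
After 5 (month_end (apply 3% monthly interest)): balance=$515.00 total_interest=$15.00
After 6 (deposit($1000)): balance=$1515.00 total_interest=$15.00
After 7 (year_end (apply 8% annual interest)): balance=$1636.20 total_interest=$136.20
After 8 (month_end (apply 3% monthly interest)): balance=$1685.28 total_interest=$185.28

Answer: 1685.28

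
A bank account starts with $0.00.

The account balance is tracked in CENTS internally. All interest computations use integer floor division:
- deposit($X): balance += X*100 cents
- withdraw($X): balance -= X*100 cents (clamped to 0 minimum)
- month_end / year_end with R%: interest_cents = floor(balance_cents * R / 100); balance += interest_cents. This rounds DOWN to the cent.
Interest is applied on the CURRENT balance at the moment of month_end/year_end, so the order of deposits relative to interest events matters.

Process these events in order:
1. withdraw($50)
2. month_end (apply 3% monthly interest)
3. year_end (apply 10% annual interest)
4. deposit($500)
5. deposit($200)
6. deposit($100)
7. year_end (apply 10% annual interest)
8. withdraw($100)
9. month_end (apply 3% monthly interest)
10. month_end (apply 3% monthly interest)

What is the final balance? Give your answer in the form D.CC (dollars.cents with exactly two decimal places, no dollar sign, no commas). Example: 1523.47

Answer: 827.50

Derivation:
After 1 (withdraw($50)): balance=$0.00 total_interest=$0.00
After 2 (month_end (apply 3% monthly interest)): balance=$0.00 total_interest=$0.00
After 3 (year_end (apply 10% annual interest)): balance=$0.00 total_interest=$0.00
After 4 (deposit($500)): balance=$500.00 total_interest=$0.00
After 5 (deposit($200)): balance=$700.00 total_interest=$0.00
After 6 (deposit($100)): balance=$800.00 total_interest=$0.00
After 7 (year_end (apply 10% annual interest)): balance=$880.00 total_interest=$80.00
After 8 (withdraw($100)): balance=$780.00 total_interest=$80.00
After 9 (month_end (apply 3% monthly interest)): balance=$803.40 total_interest=$103.40
After 10 (month_end (apply 3% monthly interest)): balance=$827.50 total_interest=$127.50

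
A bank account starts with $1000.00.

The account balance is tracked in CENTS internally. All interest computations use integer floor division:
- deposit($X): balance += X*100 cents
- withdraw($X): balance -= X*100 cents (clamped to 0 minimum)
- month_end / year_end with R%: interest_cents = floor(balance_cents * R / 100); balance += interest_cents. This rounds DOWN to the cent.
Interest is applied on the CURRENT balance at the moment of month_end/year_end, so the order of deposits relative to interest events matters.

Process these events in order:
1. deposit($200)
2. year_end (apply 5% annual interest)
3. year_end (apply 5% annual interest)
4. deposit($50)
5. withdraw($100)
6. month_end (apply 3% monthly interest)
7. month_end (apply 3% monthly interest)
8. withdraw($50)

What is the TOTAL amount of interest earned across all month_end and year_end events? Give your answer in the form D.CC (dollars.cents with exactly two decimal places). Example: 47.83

Answer: 200.52

Derivation:
After 1 (deposit($200)): balance=$1200.00 total_interest=$0.00
After 2 (year_end (apply 5% annual interest)): balance=$1260.00 total_interest=$60.00
After 3 (year_end (apply 5% annual interest)): balance=$1323.00 total_interest=$123.00
After 4 (deposit($50)): balance=$1373.00 total_interest=$123.00
After 5 (withdraw($100)): balance=$1273.00 total_interest=$123.00
After 6 (month_end (apply 3% monthly interest)): balance=$1311.19 total_interest=$161.19
After 7 (month_end (apply 3% monthly interest)): balance=$1350.52 total_interest=$200.52
After 8 (withdraw($50)): balance=$1300.52 total_interest=$200.52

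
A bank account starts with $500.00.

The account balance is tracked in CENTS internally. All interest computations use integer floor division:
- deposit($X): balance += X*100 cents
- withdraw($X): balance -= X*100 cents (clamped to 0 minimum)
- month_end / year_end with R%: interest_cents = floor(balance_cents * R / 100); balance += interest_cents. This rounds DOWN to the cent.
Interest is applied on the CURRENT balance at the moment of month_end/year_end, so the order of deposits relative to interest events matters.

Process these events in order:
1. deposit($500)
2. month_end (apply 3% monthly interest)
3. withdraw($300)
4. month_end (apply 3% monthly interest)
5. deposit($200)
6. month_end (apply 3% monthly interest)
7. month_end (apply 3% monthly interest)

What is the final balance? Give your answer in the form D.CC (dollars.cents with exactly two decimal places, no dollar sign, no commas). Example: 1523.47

Answer: 1009.86

Derivation:
After 1 (deposit($500)): balance=$1000.00 total_interest=$0.00
After 2 (month_end (apply 3% monthly interest)): balance=$1030.00 total_interest=$30.00
After 3 (withdraw($300)): balance=$730.00 total_interest=$30.00
After 4 (month_end (apply 3% monthly interest)): balance=$751.90 total_interest=$51.90
After 5 (deposit($200)): balance=$951.90 total_interest=$51.90
After 6 (month_end (apply 3% monthly interest)): balance=$980.45 total_interest=$80.45
After 7 (month_end (apply 3% monthly interest)): balance=$1009.86 total_interest=$109.86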